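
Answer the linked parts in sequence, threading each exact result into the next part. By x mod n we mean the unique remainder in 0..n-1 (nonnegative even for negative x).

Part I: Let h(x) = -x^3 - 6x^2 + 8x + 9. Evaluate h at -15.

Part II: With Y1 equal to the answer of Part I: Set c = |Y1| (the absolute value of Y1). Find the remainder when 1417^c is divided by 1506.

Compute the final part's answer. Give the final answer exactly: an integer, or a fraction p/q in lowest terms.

871

Part I: -1*(-15)^3 - 6*(-15)^2 + 8*(-15)^1 + 9 = (3375) + (-1350) + (-120) + (9) = 1914; answer 1914
Part II: Y1 = 1914; c = 1914; squarings mod 1506: 1417^1=1417, 1417^2=391, 1417^4=775, 1417^8=1237, 1417^16=73, 1417^32=811, 1417^64=1105, 1417^128=1165, 1417^256=319, 1417^512=859, 1417^1024=1447; 1417^1914 = 1417^2 * 1417^8 * 1417^16 * 1417^32 * 1417^64 * 1417^256 * 1417^512 * 1417^1024 = 871 (mod 1506); answer 871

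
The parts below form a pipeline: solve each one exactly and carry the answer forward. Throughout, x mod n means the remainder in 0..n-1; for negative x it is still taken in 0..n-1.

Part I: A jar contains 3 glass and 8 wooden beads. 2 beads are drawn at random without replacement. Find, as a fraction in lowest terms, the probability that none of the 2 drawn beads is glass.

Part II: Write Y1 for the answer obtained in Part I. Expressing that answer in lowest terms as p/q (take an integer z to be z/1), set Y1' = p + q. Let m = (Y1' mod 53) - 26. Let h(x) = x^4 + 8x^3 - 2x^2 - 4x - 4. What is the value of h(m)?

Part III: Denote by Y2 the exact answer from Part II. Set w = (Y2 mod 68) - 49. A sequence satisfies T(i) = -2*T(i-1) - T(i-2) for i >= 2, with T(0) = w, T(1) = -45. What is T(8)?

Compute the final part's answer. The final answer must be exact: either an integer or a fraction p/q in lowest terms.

451

Part I: total draws C(11,2) = 55; favorable C(8,2) = 28; P = 28/55; answer 28/55
Part II: Y1 = 28/55; threaded value p + q = 83; m = 4; 1*(4)^4 + 8*(4)^3 - 2*(4)^2 - 4*(4)^1 - 4 = (256) + (512) + (-32) + (-16) + (-4) = 716; answer 716
Part III: Y2 = 716; w = -13; T(2) = -2*(-45) - 1*(-13) = 103; iterating: T(2)=103, T(3)=-161, T(4)=219, T(5)=-277, T(6)=335, T(7)=-393, T(8)=451; answer 451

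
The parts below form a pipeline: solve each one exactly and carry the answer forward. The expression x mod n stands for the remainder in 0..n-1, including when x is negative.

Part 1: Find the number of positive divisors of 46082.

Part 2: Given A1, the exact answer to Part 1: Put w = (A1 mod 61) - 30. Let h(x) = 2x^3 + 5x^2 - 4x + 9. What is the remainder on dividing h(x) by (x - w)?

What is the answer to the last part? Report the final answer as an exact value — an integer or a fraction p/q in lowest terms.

Part 1: 46082 = 2 * 23041; number of divisors = (1+1) * (1+1) = 4; answer 4
Part 2: A1 = 4; w = -26; remainder = value at the root: 2*(-26)^3 + 5*(-26)^2 - 4*(-26)^1 + 9 = (-35152) + (3380) + (104) + (9) = -31659; answer -31659

-31659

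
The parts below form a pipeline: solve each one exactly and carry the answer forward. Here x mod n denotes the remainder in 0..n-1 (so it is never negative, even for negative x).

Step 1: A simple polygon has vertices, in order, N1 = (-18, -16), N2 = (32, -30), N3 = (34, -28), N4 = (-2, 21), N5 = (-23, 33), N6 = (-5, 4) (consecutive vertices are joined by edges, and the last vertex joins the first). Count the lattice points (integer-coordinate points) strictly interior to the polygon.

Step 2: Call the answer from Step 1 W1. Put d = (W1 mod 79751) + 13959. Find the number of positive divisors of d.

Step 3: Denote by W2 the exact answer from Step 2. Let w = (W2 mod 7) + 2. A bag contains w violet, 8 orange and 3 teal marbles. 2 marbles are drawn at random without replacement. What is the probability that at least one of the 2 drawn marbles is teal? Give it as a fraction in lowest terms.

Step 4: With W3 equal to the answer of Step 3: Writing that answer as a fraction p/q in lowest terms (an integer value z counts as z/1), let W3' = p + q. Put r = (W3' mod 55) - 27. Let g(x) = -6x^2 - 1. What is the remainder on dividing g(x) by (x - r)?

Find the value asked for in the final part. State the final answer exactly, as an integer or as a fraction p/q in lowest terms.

Step 1: cross terms: (-18*-30 - 32*-16)=1052, (32*-28 - 34*-30)=124, (34*21 - -2*-28)=658, (-2*33 - -23*21)=417, (-23*4 - -5*33)=73, (-5*-16 - -18*4)=152; twice the area = |2476| = 2476; area = 1238; boundary points = 2 + 2 + 1 + 3 + 1 + 1 = 10; strictly interior points = area - boundary/2 + 1 = 1234; answer 1234
Step 2: W1 = 1234; d = 15193; 15193 is prime, so its only divisors are 1 and 15193; count = 2; answer 2
Step 3: W2 = 2; w = 4; total draws C(15,2) = 105; complement C(12,2) = 66; favorable 105 - 66 = 39; P = 13/35; answer 13/35
Step 4: W3 = 13/35; threaded value p + q = 48; r = 21; remainder = value at the root: -6*(21)^2 - 1 = (-2646) + (-1) = -2647; answer -2647

-2647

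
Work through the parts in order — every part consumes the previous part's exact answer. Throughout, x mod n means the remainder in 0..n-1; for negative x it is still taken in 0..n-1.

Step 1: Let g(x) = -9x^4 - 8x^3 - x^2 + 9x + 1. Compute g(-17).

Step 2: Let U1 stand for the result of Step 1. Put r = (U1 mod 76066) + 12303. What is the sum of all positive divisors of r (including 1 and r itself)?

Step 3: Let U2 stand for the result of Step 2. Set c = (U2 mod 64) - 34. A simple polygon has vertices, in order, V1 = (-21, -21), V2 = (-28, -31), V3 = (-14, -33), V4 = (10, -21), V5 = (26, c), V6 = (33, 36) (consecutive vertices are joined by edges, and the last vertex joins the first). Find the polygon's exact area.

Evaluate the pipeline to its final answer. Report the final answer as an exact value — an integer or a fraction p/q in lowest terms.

1752

Step 1: -9*(-17)^4 - 8*(-17)^3 - 1*(-17)^2 + 9*(-17)^1 + 1 = (-751689) + (39304) + (-289) + (-153) + (1) = -712826; answer -712826
Step 2: U1 = -712826; r = 60137; 60137 = 7 * 11^2 * 71; sigma = (1 + 7) * (1 + 11 + 121) * (1 + 71) = 8 * 133 * 72 = 76608; answer 76608
Step 3: U2 = 76608; c = -34; cross terms: (-21*-31 - -28*-21)=63, (-28*-33 - -14*-31)=490, (-14*-21 - 10*-33)=624, (10*-34 - 26*-21)=206, (26*36 - 33*-34)=2058, (33*-21 - -21*36)=63; twice the area = |3504| = 3504; area = 1752; answer 1752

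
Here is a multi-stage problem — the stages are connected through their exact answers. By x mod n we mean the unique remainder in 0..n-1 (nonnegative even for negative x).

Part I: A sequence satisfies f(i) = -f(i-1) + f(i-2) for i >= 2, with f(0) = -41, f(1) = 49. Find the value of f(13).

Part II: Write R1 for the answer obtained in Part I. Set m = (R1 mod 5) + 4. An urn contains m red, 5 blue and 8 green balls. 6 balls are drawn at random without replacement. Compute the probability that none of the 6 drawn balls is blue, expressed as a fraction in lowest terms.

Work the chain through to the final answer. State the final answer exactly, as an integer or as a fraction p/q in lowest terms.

Part I: f(2) = -1*(49) + 1*(-41) = -90; iterating: f(2)=-90, f(3)=139, f(4)=-229, f(5)=368, f(6)=-597, f(7)=965, f(8)=-1562, f(9)=2527, f(10)=-4089, f(11)=6616, f(12)=-10705, f(13)=17321; answer 17321
Part II: R1 = 17321; m = 5; total draws C(18,6) = 18564; favorable C(13,6) = 1716; P = 11/119; answer 11/119

11/119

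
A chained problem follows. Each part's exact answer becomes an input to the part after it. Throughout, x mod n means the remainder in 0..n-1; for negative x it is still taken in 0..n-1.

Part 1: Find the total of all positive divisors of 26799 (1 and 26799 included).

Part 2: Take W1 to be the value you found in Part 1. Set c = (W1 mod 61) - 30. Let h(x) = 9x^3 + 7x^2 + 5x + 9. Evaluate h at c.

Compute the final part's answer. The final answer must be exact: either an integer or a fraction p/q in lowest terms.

Part 1: 26799 = 3 * 8933; sigma = (1 + 3) * (1 + 8933) = 4 * 8934 = 35736; answer 35736
Part 2: W1 = 35736; c = 21; 9*(21)^3 + 7*(21)^2 + 5*(21)^1 + 9 = (83349) + (3087) + (105) + (9) = 86550; answer 86550

86550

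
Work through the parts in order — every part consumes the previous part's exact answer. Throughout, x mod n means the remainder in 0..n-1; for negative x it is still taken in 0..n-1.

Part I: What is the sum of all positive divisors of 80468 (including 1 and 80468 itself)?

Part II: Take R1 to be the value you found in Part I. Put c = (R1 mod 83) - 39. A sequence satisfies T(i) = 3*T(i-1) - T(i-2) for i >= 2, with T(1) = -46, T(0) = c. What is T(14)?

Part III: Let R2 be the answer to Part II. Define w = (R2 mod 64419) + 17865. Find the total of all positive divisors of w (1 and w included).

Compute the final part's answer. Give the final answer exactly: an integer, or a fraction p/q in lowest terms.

36324

Part I: 80468 = 2^2 * 20117; sigma = (1 + 2 + 4) * (1 + 20117) = 7 * 20118 = 140826; answer 140826
Part II: R1 = 140826; c = 19; T(2) = 3*(-46) - 1*(19) = -157; iterating: T(2)=-157, T(3)=-425, T(4)=-1118, T(5)=-2929, T(6)=-7669, T(7)=-20078, T(8)=-52565, T(9)=-137617, T(10)=-360286, T(11)=-943241, T(12)=-2469437, T(13)=-6465070, T(14)=-16925773; answer -16925773
Part III: R2 = -16925773; w = 34289; 34289 = 17 * 2017; sigma = (1 + 17) * (1 + 2017) = 18 * 2018 = 36324; answer 36324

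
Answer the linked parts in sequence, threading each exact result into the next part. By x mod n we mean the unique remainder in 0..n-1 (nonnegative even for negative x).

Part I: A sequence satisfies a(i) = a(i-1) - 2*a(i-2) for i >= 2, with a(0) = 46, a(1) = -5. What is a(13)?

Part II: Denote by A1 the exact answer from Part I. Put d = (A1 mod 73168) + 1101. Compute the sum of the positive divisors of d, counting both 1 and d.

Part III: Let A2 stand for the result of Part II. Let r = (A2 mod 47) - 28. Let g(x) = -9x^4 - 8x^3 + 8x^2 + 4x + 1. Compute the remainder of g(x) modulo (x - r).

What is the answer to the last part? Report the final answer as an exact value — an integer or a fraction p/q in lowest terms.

-2671

Part I: a(2) = 1*(-5) - 2*(46) = -97; iterating: a(2)=-97, a(3)=-87, a(4)=107, a(5)=281, a(6)=67, a(7)=-495, a(8)=-629, a(9)=361, a(10)=1619, a(11)=897, a(12)=-2341, a(13)=-4135; answer -4135
Part II: A1 = -4135; d = 70134; 70134 = 2 * 3 * 11689; sigma = (1 + 2) * (1 + 3) * (1 + 11689) = 3 * 4 * 11690 = 140280; answer 140280
Part III: A2 = 140280; r = 4; remainder = value at the root: -9*(4)^4 - 8*(4)^3 + 8*(4)^2 + 4*(4)^1 + 1 = (-2304) + (-512) + (128) + (16) + (1) = -2671; answer -2671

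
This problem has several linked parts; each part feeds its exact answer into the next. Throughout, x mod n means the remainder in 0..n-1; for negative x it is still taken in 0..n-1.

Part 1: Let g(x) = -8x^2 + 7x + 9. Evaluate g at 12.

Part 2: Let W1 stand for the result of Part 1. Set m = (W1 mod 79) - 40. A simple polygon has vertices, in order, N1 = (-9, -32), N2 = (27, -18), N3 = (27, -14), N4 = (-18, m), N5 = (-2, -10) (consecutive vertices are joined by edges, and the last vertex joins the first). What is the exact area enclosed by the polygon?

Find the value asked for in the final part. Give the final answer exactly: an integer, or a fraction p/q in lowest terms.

1239/2

Part 1: -8*(12)^2 + 7*(12)^1 + 9 = (-1152) + (84) + (9) = -1059; answer -1059
Part 2: W1 = -1059; m = 7; cross terms: (-9*-18 - 27*-32)=1026, (27*-14 - 27*-18)=108, (27*7 - -18*-14)=-63, (-18*-10 - -2*7)=194, (-2*-32 - -9*-10)=-26; twice the area = |1239| = 1239; area = 1239/2; answer 1239/2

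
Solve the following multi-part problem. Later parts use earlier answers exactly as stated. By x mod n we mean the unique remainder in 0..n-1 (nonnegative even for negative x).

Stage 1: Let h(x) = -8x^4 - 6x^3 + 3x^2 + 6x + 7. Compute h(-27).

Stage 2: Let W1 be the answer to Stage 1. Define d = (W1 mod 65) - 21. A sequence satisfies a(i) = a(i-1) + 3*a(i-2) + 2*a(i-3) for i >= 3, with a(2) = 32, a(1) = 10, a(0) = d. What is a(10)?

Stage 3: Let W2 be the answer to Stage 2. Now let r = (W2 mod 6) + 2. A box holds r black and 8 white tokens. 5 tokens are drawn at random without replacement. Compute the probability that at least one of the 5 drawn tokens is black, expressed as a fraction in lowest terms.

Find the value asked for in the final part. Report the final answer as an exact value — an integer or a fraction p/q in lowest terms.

7/9

Stage 1: -8*(-27)^4 - 6*(-27)^3 + 3*(-27)^2 + 6*(-27)^1 + 7 = (-4251528) + (118098) + (2187) + (-162) + (7) = -4131398; answer -4131398
Stage 2: W1 = -4131398; d = -19; a(3) = 1*(32) + 3*(10) + 2*(-19) = 24; iterating: a(3)=24, a(4)=140, a(5)=276, a(6)=744, a(7)=1852, a(8)=4636, a(9)=11680, a(10)=29292; answer 29292
Stage 3: W2 = 29292; r = 2; total draws C(10,5) = 252; complement C(8,5) = 56; favorable 252 - 56 = 196; P = 7/9; answer 7/9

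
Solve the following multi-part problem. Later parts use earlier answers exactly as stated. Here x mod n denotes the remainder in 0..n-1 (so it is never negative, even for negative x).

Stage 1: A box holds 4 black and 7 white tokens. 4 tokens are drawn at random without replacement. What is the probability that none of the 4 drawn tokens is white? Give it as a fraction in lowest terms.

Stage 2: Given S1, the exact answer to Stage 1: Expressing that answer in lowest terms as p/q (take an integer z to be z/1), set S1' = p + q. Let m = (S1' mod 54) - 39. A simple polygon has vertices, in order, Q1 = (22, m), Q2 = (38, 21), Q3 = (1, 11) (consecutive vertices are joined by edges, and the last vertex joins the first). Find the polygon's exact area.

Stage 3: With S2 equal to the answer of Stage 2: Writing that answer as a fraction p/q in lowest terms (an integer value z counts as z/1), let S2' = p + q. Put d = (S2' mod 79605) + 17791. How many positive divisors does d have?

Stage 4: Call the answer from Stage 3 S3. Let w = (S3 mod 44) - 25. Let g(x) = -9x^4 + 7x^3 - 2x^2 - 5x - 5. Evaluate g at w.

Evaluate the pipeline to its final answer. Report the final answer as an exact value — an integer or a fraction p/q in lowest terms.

-786578

Stage 1: total draws C(11,4) = 330; favorable C(4,4) = 1; P = 1/330; answer 1/330
Stage 2: S1 = 1/330; threaded value p + q = 331; m = -32; cross terms: (22*21 - 38*-32)=1678, (38*11 - 1*21)=397, (1*-32 - 22*11)=-274; twice the area = |1801| = 1801; area = 1801/2; answer 1801/2
Stage 3: S2 = 1801/2; threaded value p + q = 1803; d = 19594; 19594 = 2 * 97 * 101; number of divisors = (1+1) * (1+1) * (1+1) = 8; answer 8
Stage 4: S3 = 8; w = -17; -9*(-17)^4 + 7*(-17)^3 - 2*(-17)^2 - 5*(-17)^1 - 5 = (-751689) + (-34391) + (-578) + (85) + (-5) = -786578; answer -786578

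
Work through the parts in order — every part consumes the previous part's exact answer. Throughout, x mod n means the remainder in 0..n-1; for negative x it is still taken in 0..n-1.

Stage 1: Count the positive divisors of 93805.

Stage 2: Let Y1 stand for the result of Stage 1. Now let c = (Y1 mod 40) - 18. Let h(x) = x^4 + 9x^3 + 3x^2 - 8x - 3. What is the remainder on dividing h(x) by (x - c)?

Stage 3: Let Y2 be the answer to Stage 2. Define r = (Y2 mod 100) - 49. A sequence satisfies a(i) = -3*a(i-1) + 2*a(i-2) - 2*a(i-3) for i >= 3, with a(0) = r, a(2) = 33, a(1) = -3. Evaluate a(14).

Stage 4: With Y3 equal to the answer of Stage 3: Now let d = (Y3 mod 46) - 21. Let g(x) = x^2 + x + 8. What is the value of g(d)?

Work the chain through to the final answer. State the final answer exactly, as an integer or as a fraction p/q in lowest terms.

Stage 1: 93805 = 5 * 73 * 257; number of divisors = (1+1) * (1+1) * (1+1) = 8; answer 8
Stage 2: Y1 = 8; c = -10; remainder = value at the root: 1*(-10)^4 + 9*(-10)^3 + 3*(-10)^2 - 8*(-10)^1 - 3 = (10000) + (-9000) + (300) + (80) + (-3) = 1377; answer 1377
Stage 3: Y2 = 1377; r = 28; a(3) = -3*(33) + 2*(-3) - 2*(28) = -161; iterating: a(3)=-161, a(4)=555, a(5)=-2053, a(6)=7591, a(7)=-27989, a(8)=103255, a(9)=-380925, a(10)=1405263, a(11)=-5184149, a(12)=19124823, a(13)=-70553293, a(14)=260277823; answer 260277823
Stage 4: Y3 = 260277823; d = 4; 1*(4)^2 + 1*(4)^1 + 8 = (16) + (4) + (8) = 28; answer 28

28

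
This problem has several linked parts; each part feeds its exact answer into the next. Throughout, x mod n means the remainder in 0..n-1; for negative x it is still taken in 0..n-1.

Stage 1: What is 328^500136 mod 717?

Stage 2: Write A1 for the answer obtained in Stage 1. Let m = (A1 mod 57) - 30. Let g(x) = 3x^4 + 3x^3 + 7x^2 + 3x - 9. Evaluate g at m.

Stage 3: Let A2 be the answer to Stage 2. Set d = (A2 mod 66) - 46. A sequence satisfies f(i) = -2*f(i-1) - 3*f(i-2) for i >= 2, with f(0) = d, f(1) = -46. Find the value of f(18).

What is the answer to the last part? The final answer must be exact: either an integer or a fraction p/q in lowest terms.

-1041841

Stage 1: squarings mod 717: 328^1=328, 328^2=34, 328^4=439, 328^8=565, 328^16=160, 328^32=505, 328^64=490, 328^128=622, 328^256=421, 328^512=142, 328^1024=88, 328^2048=574, 328^4096=373, 328^8192=31, 328^16384=244, 328^32768=25, 328^65536=625, 328^131072=577, 328^262144=241; 328^500136 = 328^8 * 328^32 * 328^128 * 328^256 * 328^8192 * 328^32768 * 328^65536 * 328^131072 * 328^262144 = 22 (mod 717); answer 22
Stage 2: A1 = 22; m = -8; 3*(-8)^4 + 3*(-8)^3 + 7*(-8)^2 + 3*(-8)^1 - 9 = (12288) + (-1536) + (448) + (-24) + (-9) = 11167; answer 11167
Stage 3: A2 = 11167; d = -33; f(2) = -2*(-46) - 3*(-33) = 191; iterating: f(2)=191, f(3)=-244, f(4)=-85, f(5)=902, f(6)=-1549, f(7)=392, f(8)=3863, f(9)=-8902, f(10)=6215, f(11)=14276, f(12)=-47197, f(13)=51566, f(14)=38459, f(15)=-231616, f(16)=347855, f(17)=-862, f(18)=-1041841; answer -1041841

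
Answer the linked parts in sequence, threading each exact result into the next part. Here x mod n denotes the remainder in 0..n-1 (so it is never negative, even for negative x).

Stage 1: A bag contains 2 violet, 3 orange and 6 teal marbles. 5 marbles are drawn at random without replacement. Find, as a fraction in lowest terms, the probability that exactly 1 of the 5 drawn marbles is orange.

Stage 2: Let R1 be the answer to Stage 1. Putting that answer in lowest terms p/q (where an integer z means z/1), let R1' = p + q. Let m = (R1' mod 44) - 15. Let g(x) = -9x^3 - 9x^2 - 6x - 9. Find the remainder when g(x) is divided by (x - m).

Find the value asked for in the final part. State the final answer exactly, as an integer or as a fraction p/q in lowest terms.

Stage 1: total draws C(11,5) = 462; favorable C(3,1)*C(8,4) = 210; P = 5/11; answer 5/11
Stage 2: R1 = 5/11; threaded value p + q = 16; m = 1; remainder = value at the root: -9*(1)^3 - 9*(1)^2 - 6*(1)^1 - 9 = (-9) + (-9) + (-6) + (-9) = -33; answer -33

-33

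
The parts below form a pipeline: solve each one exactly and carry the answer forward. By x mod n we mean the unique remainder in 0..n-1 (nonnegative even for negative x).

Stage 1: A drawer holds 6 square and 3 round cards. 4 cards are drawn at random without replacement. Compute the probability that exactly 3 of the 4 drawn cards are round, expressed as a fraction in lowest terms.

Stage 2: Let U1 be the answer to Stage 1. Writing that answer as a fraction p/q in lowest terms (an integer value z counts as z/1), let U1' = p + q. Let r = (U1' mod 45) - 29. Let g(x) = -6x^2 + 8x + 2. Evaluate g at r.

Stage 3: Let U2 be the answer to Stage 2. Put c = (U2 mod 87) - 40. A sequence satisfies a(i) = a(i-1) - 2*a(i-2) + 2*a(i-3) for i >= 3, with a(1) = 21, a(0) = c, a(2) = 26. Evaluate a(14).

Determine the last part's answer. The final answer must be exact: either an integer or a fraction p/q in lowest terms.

Stage 1: total draws C(9,4) = 126; favorable C(3,3)*C(6,1) = 6; P = 1/21; answer 1/21
Stage 2: U1 = 1/21; threaded value p + q = 22; r = -7; -6*(-7)^2 + 8*(-7)^1 + 2 = (-294) + (-56) + (2) = -348; answer -348
Stage 3: U2 = -348; c = -40; a(3) = 1*(26) - 2*(21) + 2*(-40) = -96; iterating: a(3)=-96, a(4)=-106, a(5)=138, a(6)=158, a(7)=-330, a(8)=-370, a(9)=606, a(10)=686, a(11)=-1266, a(12)=-1426, a(13)=2478, a(14)=2798; answer 2798

2798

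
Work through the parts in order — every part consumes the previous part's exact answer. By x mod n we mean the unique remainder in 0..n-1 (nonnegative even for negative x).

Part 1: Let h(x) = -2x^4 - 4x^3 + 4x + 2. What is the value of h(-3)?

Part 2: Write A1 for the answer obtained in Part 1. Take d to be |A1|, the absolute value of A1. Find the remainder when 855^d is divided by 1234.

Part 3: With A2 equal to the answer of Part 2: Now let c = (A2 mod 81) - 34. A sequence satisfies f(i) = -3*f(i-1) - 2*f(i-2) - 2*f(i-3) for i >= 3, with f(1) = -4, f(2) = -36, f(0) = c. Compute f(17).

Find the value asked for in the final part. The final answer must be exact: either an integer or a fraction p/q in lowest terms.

68949458

Part 1: -2*(-3)^4 - 4*(-3)^3 + 4*(-3)^1 + 2 = (-162) + (108) + (-12) + (2) = -64; answer -64
Part 2: A1 = -64; d = 64; squarings mod 1234: 855^1=855, 855^2=497, 855^4=209, 855^8=491, 855^16=451, 855^32=1025, 855^64=491; 855^64 = 855^64 = 491 (mod 1234); answer 491
Part 3: A2 = 491; c = -29; f(3) = -3*(-36) - 2*(-4) - 2*(-29) = 174; iterating: f(3)=174, f(4)=-442, f(5)=1050, f(6)=-2614, f(7)=6626, f(8)=-16750, f(9)=42226, f(10)=-106430, f(11)=268338, f(12)=-676606, f(13)=1706002, f(14)=-4301470, f(15)=10845618, f(16)=-27345918, f(17)=68949458; answer 68949458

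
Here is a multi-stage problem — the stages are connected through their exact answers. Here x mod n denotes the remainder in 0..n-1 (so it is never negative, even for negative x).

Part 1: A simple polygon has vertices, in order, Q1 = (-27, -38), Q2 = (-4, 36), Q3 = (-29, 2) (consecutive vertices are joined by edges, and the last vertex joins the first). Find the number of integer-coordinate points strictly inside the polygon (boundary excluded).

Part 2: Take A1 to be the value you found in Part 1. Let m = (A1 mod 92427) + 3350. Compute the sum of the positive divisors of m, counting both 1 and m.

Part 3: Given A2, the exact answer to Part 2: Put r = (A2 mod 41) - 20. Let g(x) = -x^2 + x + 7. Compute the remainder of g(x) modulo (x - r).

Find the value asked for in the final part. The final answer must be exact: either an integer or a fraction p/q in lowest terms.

Part 1: cross terms: (-27*36 - -4*-38)=-1124, (-4*2 - -29*36)=1036, (-29*-38 - -27*2)=1156; twice the area = |1068| = 1068; area = 534; boundary points = 1 + 1 + 2 = 4; strictly interior points = area - boundary/2 + 1 = 533; answer 533
Part 2: A1 = 533; m = 3883; 3883 = 11 * 353; sigma = (1 + 11) * (1 + 353) = 12 * 354 = 4248; answer 4248
Part 3: A2 = 4248; r = 5; remainder = value at the root: -1*(5)^2 + 1*(5)^1 + 7 = (-25) + (5) + (7) = -13; answer -13

-13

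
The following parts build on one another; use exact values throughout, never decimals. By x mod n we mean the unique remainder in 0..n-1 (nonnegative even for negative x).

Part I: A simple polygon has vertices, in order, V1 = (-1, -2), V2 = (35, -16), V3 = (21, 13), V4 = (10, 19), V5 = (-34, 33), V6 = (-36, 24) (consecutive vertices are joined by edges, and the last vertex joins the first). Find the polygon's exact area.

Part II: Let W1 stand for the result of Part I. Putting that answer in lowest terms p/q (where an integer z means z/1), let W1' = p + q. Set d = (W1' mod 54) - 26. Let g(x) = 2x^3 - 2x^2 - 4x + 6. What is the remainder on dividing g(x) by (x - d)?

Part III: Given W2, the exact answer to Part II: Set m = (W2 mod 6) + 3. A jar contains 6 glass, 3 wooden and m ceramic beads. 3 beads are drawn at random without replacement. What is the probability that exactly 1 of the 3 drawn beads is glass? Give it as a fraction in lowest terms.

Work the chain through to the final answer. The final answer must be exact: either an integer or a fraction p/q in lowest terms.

Part I: cross terms: (-1*-16 - 35*-2)=86, (35*13 - 21*-16)=791, (21*19 - 10*13)=269, (10*33 - -34*19)=976, (-34*24 - -36*33)=372, (-36*-2 - -1*24)=96; twice the area = |2590| = 2590; area = 1295; answer 1295
Part II: W1 = 1295; threaded value p + q = 1296; d = -26; remainder = value at the root: 2*(-26)^3 - 2*(-26)^2 - 4*(-26)^1 + 6 = (-35152) + (-1352) + (104) + (6) = -36394; answer -36394
Part III: W2 = -36394; m = 5; total draws C(14,3) = 364; favorable C(6,1)*C(8,2) = 168; P = 6/13; answer 6/13

6/13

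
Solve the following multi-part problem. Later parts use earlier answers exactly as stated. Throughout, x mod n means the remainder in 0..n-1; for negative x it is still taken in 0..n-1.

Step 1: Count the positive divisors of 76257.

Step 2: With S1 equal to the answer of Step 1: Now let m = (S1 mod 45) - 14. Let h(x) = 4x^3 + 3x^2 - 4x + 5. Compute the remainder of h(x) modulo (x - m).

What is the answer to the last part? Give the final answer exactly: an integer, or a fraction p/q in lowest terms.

Step 1: 76257 = 3^2 * 37 * 229; number of divisors = (2+1) * (1+1) * (1+1) = 12; answer 12
Step 2: S1 = 12; m = -2; remainder = value at the root: 4*(-2)^3 + 3*(-2)^2 - 4*(-2)^1 + 5 = (-32) + (12) + (8) + (5) = -7; answer -7

-7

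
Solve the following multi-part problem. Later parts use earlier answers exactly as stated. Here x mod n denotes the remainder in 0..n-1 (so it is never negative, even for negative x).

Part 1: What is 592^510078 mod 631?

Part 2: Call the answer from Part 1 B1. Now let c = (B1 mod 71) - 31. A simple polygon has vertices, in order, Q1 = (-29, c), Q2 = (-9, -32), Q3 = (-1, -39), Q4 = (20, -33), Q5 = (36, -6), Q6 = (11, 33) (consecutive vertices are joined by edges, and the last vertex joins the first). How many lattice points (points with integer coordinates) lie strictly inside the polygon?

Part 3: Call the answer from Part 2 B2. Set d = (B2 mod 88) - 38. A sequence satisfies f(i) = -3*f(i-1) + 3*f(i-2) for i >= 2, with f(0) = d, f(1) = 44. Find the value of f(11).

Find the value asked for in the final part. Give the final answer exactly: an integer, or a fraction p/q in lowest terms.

Part 1: squarings mod 631: 592^1=592, 592^2=259, 592^4=195, 592^8=165, 592^16=92, 592^32=261, 592^64=604, 592^128=98, 592^256=139, 592^512=391, 592^1024=179, 592^2048=491, 592^4096=39, 592^8192=259, 592^16384=195, 592^32768=165, 592^65536=92, 592^131072=261, 592^262144=604; 592^510078 = 592^2 * 592^4 * 592^8 * 592^16 * 592^32 * 592^64 * 592^2048 * 592^16384 * 592^32768 * 592^65536 * 592^131072 * 592^262144 = 105 (mod 631); answer 105
Part 2: B1 = 105; c = 3; cross terms: (-29*-32 - -9*3)=955, (-9*-39 - -1*-32)=319, (-1*-33 - 20*-39)=813, (20*-6 - 36*-33)=1068, (36*33 - 11*-6)=1254, (11*3 - -29*33)=990; twice the area = |5399| = 5399; area = 5399/2; boundary points = 5 + 1 + 3 + 1 + 1 + 10 = 21; strictly interior points = area - boundary/2 + 1 = 2690; answer 2690
Part 3: B2 = 2690; d = 12; f(2) = -3*(44) + 3*(12) = -96; iterating: f(2)=-96, f(3)=420, f(4)=-1548, f(5)=5904, f(6)=-22356, f(7)=84780, f(8)=-321408, f(9)=1218564, f(10)=-4619916, f(11)=17515440; answer 17515440

17515440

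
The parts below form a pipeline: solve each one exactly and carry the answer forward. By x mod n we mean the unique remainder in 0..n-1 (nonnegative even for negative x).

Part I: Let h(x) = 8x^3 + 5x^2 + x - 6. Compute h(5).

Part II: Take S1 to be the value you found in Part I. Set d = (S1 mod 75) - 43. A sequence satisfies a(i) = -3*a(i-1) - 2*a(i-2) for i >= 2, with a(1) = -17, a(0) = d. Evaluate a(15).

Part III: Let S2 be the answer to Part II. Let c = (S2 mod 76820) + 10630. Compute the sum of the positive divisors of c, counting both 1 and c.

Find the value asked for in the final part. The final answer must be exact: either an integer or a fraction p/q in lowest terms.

Part I: 8*(5)^3 + 5*(5)^2 + 1*(5)^1 - 6 = (1000) + (125) + (5) + (-6) = 1124; answer 1124
Part II: S1 = 1124; d = 31; a(2) = -3*(-17) - 2*(31) = -11; iterating: a(2)=-11, a(3)=67, a(4)=-179, a(5)=403, a(6)=-851, a(7)=1747, a(8)=-3539, a(9)=7123, a(10)=-14291, a(11)=28627, a(12)=-57299, a(13)=114643, a(14)=-229331, a(15)=458707; answer 458707
Part III: S2 = 458707; c = 85237; 85237 is prime, so its only divisors are 1 and 85237; sigma = 1 + 85237 = 85238; answer 85238

85238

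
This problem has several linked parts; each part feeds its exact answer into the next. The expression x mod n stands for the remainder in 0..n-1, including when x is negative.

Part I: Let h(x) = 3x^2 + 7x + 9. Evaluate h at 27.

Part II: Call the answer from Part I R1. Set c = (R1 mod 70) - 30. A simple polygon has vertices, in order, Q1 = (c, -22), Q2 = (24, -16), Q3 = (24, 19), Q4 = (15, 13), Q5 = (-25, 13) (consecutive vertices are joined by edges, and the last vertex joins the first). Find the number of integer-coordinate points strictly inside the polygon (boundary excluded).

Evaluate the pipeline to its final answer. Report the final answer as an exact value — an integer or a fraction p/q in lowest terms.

1539

Part I: 3*(27)^2 + 7*(27)^1 + 9 = (2187) + (189) + (9) = 2385; answer 2385
Part II: R1 = 2385; c = -25; cross terms: (-25*-16 - 24*-22)=928, (24*19 - 24*-16)=840, (24*13 - 15*19)=27, (15*13 - -25*13)=520, (-25*-22 - -25*13)=875; twice the area = |3190| = 3190; area = 1595; boundary points = 1 + 35 + 3 + 40 + 35 = 114; strictly interior points = area - boundary/2 + 1 = 1539; answer 1539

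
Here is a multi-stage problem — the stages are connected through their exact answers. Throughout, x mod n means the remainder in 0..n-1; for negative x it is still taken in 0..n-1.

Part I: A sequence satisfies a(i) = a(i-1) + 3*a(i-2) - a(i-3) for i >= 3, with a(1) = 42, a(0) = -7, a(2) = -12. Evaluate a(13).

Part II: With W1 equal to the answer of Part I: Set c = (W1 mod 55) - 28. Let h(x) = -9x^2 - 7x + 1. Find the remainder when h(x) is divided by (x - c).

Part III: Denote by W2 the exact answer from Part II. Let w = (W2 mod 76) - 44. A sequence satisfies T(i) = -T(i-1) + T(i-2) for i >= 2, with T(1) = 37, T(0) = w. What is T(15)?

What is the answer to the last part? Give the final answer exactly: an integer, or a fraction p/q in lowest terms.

Part I: a(3) = 1*(-12) + 3*(42) - 1*(-7) = 121; iterating: a(3)=121, a(4)=43, a(5)=418, a(6)=426, a(7)=1637, a(8)=2497, a(9)=6982, a(10)=12836, a(11)=31285, a(12)=62811, a(13)=143830; answer 143830
Part II: W1 = 143830; c = -23; remainder = value at the root: -9*(-23)^2 - 7*(-23)^1 + 1 = (-4761) + (161) + (1) = -4599; answer -4599
Part III: W2 = -4599; w = -7; T(2) = -1*(37) + 1*(-7) = -44; iterating: T(2)=-44, T(3)=81, T(4)=-125, T(5)=206, T(6)=-331, T(7)=537, T(8)=-868, T(9)=1405, T(10)=-2273, T(11)=3678, T(12)=-5951, T(13)=9629, T(14)=-15580, T(15)=25209; answer 25209

25209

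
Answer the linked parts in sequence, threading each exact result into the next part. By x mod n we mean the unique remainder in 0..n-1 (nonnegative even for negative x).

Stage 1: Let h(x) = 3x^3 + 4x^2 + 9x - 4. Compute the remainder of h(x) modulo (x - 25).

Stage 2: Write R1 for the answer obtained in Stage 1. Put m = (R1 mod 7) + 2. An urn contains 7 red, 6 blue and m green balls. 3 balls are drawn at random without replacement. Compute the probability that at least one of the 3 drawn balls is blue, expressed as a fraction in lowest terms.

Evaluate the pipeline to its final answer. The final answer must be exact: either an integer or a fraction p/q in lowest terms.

Stage 1: remainder = value at the root: 3*(25)^3 + 4*(25)^2 + 9*(25)^1 - 4 = (46875) + (2500) + (225) + (-4) = 49596; answer 49596
Stage 2: R1 = 49596; m = 3; total draws C(16,3) = 560; complement C(10,3) = 120; favorable 560 - 120 = 440; P = 11/14; answer 11/14

11/14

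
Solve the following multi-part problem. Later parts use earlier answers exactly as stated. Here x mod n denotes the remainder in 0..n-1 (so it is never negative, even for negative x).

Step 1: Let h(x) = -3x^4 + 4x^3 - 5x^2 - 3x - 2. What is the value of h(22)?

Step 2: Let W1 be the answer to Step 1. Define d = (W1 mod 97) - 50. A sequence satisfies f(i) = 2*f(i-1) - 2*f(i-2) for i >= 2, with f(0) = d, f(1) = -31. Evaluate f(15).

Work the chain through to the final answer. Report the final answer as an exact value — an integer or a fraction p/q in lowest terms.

Step 1: -3*(22)^4 + 4*(22)^3 - 5*(22)^2 - 3*(22)^1 - 2 = (-702768) + (42592) + (-2420) + (-66) + (-2) = -662664; answer -662664
Step 2: W1 = -662664; d = -10; f(2) = 2*(-31) - 2*(-10) = -42; iterating: f(2)=-42, f(3)=-22, f(4)=40, f(5)=124, f(6)=168, f(7)=88, f(8)=-160, f(9)=-496, f(10)=-672, f(11)=-352, f(12)=640, f(13)=1984, f(14)=2688, f(15)=1408; answer 1408

1408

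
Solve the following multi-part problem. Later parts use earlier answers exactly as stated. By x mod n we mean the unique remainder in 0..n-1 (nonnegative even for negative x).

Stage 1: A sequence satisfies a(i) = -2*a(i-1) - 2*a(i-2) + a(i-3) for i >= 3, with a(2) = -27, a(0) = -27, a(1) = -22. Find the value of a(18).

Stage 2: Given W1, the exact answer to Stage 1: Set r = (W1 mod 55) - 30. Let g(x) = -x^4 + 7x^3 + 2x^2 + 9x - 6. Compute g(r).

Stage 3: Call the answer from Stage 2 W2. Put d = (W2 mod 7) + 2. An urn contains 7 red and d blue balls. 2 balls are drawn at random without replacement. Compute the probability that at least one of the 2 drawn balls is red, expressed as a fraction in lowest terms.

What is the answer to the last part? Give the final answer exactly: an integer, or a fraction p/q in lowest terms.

49/55

Stage 1: a(3) = -2*(-27) - 2*(-22) + 1*(-27) = 71; iterating: a(3)=71, a(4)=-110, a(5)=51, a(6)=189, a(7)=-590, a(8)=853, a(9)=-337, a(10)=-1622, a(11)=4771, a(12)=-6635, a(13)=2106, a(14)=13829, a(15)=-38505, a(16)=51458, a(17)=-12077, a(18)=-117267; answer -117267
Stage 2: W1 = -117267; r = 18; -1*(18)^4 + 7*(18)^3 + 2*(18)^2 + 9*(18)^1 - 6 = (-104976) + (40824) + (648) + (162) + (-6) = -63348; answer -63348
Stage 3: W2 = -63348; d = 4; total draws C(11,2) = 55; complement C(4,2) = 6; favorable 55 - 6 = 49; P = 49/55; answer 49/55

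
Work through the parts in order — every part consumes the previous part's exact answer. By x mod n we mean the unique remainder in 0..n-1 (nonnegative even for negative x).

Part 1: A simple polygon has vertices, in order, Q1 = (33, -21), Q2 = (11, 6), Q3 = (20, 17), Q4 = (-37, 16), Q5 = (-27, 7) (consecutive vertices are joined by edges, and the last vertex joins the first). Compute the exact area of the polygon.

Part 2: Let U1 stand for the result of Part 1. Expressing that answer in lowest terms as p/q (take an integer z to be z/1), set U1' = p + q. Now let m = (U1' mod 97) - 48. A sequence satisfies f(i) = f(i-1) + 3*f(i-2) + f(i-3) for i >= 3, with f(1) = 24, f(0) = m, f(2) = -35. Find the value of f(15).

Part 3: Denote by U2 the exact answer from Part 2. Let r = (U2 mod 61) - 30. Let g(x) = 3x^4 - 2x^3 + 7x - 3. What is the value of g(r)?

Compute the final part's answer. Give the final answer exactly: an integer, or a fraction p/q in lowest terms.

109855

Part 1: cross terms: (33*6 - 11*-21)=429, (11*17 - 20*6)=67, (20*16 - -37*17)=949, (-37*7 - -27*16)=173, (-27*-21 - 33*7)=336; twice the area = |1954| = 1954; area = 977; answer 977
Part 2: U1 = 977; threaded value p + q = 978; m = -40; f(3) = 1*(-35) + 3*(24) + 1*(-40) = -3; iterating: f(3)=-3, f(4)=-84, f(5)=-128, f(6)=-383, f(7)=-851, f(8)=-2128, f(9)=-5064, f(10)=-12299, f(11)=-29619, f(12)=-71580, f(13)=-172736, f(14)=-417095, f(15)=-1006883; answer -1006883
Part 3: U2 = -1006883; r = 14; 3*(14)^4 - 2*(14)^3 + 7*(14)^1 - 3 = (115248) + (-5488) + (98) + (-3) = 109855; answer 109855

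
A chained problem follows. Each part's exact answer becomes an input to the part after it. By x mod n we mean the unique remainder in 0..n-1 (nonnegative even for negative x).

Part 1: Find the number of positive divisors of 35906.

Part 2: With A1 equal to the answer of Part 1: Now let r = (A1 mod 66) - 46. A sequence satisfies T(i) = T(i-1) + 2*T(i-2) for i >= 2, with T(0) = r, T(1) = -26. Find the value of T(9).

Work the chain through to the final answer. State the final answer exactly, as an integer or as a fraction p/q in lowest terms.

Part 1: 35906 = 2 * 13 * 1381; number of divisors = (1+1) * (1+1) * (1+1) = 8; answer 8
Part 2: A1 = 8; r = -38; T(2) = 1*(-26) + 2*(-38) = -102; iterating: T(2)=-102, T(3)=-154, T(4)=-358, T(5)=-666, T(6)=-1382, T(7)=-2714, T(8)=-5478, T(9)=-10906; answer -10906

-10906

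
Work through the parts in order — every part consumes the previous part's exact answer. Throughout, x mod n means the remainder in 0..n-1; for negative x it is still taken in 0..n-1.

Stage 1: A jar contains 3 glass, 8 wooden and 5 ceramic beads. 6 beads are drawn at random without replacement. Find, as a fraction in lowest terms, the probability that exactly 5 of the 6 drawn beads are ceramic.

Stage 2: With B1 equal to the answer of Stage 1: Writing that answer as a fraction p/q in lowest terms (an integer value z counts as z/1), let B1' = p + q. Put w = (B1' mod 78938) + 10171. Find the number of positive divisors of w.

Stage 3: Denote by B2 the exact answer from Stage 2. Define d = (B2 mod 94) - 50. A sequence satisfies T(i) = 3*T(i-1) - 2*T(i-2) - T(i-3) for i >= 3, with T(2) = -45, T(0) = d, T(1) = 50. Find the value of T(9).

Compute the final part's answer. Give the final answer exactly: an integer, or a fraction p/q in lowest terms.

Stage 1: total draws C(16,6) = 8008; favorable C(5,5)*C(11,1) = 11; P = 1/728; answer 1/728
Stage 2: B1 = 1/728; threaded value p + q = 729; w = 10900; 10900 = 2^2 * 5^2 * 109; number of divisors = (2+1) * (2+1) * (1+1) = 18; answer 18
Stage 3: B2 = 18; d = -32; T(3) = 3*(-45) - 2*(50) - 1*(-32) = -203; iterating: T(3)=-203, T(4)=-569, T(5)=-1256, T(6)=-2427, T(7)=-4200, T(8)=-6490, T(9)=-8643; answer -8643

-8643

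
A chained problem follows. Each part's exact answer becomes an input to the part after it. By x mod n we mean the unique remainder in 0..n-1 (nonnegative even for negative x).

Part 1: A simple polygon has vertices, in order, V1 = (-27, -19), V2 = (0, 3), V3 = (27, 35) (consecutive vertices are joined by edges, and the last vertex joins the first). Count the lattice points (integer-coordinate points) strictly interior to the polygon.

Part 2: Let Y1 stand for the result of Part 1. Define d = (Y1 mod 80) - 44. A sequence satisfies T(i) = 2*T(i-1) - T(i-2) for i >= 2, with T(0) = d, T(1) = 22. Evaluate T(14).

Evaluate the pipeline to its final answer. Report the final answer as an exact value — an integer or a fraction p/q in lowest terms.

516

Part 1: cross terms: (-27*3 - 0*-19)=-81, (0*35 - 27*3)=-81, (27*-19 - -27*35)=432; twice the area = |270| = 270; area = 135; boundary points = 1 + 1 + 54 = 56; strictly interior points = area - boundary/2 + 1 = 108; answer 108
Part 2: Y1 = 108; d = -16; T(2) = 2*(22) - 1*(-16) = 60; iterating: T(2)=60, T(3)=98, T(4)=136, T(5)=174, T(6)=212, T(7)=250, T(8)=288, T(9)=326, T(10)=364, T(11)=402, T(12)=440, T(13)=478, T(14)=516; answer 516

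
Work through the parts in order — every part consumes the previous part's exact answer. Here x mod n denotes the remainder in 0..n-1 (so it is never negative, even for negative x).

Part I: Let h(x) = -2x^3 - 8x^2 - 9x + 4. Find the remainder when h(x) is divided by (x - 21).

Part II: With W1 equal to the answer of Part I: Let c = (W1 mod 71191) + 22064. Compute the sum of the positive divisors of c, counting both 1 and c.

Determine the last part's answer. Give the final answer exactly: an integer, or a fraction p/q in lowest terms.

Part I: remainder = value at the root: -2*(21)^3 - 8*(21)^2 - 9*(21)^1 + 4 = (-18522) + (-3528) + (-189) + (4) = -22235; answer -22235
Part II: W1 = -22235; c = 71020; 71020 = 2^2 * 5 * 53 * 67; sigma = (1 + 2 + 4) * (1 + 5) * (1 + 53) * (1 + 67) = 7 * 6 * 54 * 68 = 154224; answer 154224

154224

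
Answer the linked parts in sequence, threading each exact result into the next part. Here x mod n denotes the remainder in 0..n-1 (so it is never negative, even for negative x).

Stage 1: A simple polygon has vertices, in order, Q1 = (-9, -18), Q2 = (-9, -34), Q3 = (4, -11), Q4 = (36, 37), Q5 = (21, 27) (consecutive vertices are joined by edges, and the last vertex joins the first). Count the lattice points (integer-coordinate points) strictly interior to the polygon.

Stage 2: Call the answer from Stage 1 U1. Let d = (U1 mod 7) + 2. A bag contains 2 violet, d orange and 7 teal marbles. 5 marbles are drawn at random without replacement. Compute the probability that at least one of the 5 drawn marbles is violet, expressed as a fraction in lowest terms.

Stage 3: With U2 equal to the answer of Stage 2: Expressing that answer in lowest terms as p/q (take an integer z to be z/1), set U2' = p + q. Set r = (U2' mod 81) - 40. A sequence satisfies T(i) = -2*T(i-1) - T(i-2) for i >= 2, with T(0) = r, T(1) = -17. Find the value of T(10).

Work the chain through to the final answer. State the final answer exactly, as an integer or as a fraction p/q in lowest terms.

Stage 1: cross terms: (-9*-34 - -9*-18)=144, (-9*-11 - 4*-34)=235, (4*37 - 36*-11)=544, (36*27 - 21*37)=195, (21*-18 - -9*27)=-135; twice the area = |983| = 983; area = 983/2; boundary points = 16 + 1 + 16 + 5 + 15 = 53; strictly interior points = area - boundary/2 + 1 = 466; answer 466
Stage 2: U1 = 466; d = 6; total draws C(15,5) = 3003; complement C(13,5) = 1287; favorable 3003 - 1287 = 1716; P = 4/7; answer 4/7
Stage 3: U2 = 4/7; threaded value p + q = 11; r = -29; T(2) = -2*(-17) - 1*(-29) = 63; iterating: T(2)=63, T(3)=-109, T(4)=155, T(5)=-201, T(6)=247, T(7)=-293, T(8)=339, T(9)=-385, T(10)=431; answer 431

431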